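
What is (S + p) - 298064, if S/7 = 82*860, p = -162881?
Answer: 32695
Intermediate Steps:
S = 493640 (S = 7*(82*860) = 7*70520 = 493640)
(S + p) - 298064 = (493640 - 162881) - 298064 = 330759 - 298064 = 32695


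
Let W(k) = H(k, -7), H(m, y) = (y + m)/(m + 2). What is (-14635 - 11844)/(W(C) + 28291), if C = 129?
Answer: -3468749/3706243 ≈ -0.93592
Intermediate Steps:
H(m, y) = (m + y)/(2 + m)
W(k) = (-7 + k)/(2 + k) (W(k) = (k - 7)/(2 + k) = (-7 + k)/(2 + k))
(-14635 - 11844)/(W(C) + 28291) = (-14635 - 11844)/((-7 + 129)/(2 + 129) + 28291) = -26479/(122/131 + 28291) = -26479/3706243/131 = -26479*131/3706243 = -3468749/3706243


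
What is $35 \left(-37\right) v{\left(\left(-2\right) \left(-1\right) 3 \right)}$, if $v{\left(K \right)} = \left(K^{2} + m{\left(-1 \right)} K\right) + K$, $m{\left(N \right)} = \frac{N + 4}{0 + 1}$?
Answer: $-77700$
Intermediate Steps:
$m{\left(N \right)} = 4 + N$ ($m{\left(N \right)} = \frac{4 + N}{1} = \left(4 + N\right) 1 = 4 + N$)
$v{\left(K \right)} = K^{2} + 4 K$ ($v{\left(K \right)} = \left(K^{2} + \left(4 - 1\right) K\right) + K = \left(K^{2} + 3 K\right) + K = K^{2} + 4 K$)
$35 \left(-37\right) v{\left(\left(-2\right) \left(-1\right) 3 \right)} = 35 \left(-37\right) \left(-2\right) \left(-1\right) 3 \left(4 + \left(-2\right) \left(-1\right) 3\right) = - 1295 \cdot 2 \cdot 3 \left(4 + 2 \cdot 3\right) = - 1295 \cdot 6 \left(4 + 6\right) = - 1295 \cdot 6 \cdot 10 = \left(-1295\right) 60 = -77700$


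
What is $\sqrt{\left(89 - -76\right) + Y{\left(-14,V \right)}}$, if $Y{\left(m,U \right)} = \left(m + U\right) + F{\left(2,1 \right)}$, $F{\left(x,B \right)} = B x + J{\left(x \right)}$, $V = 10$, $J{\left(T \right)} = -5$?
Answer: $\sqrt{158} \approx 12.57$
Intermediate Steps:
$F{\left(x,B \right)} = -5 + B x$ ($F{\left(x,B \right)} = B x - 5 = -5 + B x$)
$Y{\left(m,U \right)} = -3 + U + m$ ($Y{\left(m,U \right)} = \left(m + U\right) + \left(-5 + 1 \cdot 2\right) = \left(U + m\right) + \left(-5 + 2\right) = \left(U + m\right) - 3 = -3 + U + m$)
$\sqrt{\left(89 - -76\right) + Y{\left(-14,V \right)}} = \sqrt{\left(89 - -76\right) - 7} = \sqrt{\left(89 + 76\right) - 7} = \sqrt{165 - 7} = \sqrt{158}$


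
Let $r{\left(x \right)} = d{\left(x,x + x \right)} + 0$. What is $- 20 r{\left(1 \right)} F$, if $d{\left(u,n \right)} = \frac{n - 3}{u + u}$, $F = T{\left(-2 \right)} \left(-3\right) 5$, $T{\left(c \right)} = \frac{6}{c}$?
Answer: $450$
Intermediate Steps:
$F = 45$ ($F = \frac{6}{-2} \left(-3\right) 5 = 6 \left(- \frac{1}{2}\right) \left(-3\right) 5 = \left(-3\right) \left(-3\right) 5 = 9 \cdot 5 = 45$)
$d{\left(u,n \right)} = \frac{-3 + n}{2 u}$
$r{\left(x \right)} = \frac{-3 + 2 x}{2 x}$ ($r{\left(x \right)} = \frac{-3 + \left(x + x\right)}{2 x} + 0 = \frac{-3 + 2 x}{2 x} + 0 = \frac{-3 + 2 x}{2 x}$)
$- 20 r{\left(1 \right)} F = - 20 \frac{- \frac{3}{2} + 1}{1} \cdot 45 = - 20 \cdot 1 \left(- \frac{1}{2}\right) 45 = \left(-20\right) \left(- \frac{1}{2}\right) 45 = 10 \cdot 45 = 450$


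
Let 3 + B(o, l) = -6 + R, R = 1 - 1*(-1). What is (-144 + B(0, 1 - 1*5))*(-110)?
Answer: 16610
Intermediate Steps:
R = 2 (R = 1 + 1 = 2)
B(o, l) = -7 (B(o, l) = -3 + (-6 + 2) = -3 - 4 = -7)
(-144 + B(0, 1 - 1*5))*(-110) = (-144 - 7)*(-110) = -151*(-110) = 16610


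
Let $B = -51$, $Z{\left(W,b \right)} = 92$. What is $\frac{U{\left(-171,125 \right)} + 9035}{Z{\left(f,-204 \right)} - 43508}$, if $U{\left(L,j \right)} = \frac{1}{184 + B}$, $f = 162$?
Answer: $- \frac{50069}{240597} \approx -0.2081$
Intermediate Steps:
$U{\left(L,j \right)} = \frac{1}{133}$ ($U{\left(L,j \right)} = \frac{1}{184 - 51} = \frac{1}{133}$)
$\frac{U{\left(-171,125 \right)} + 9035}{Z{\left(f,-204 \right)} - 43508} = \frac{\frac{1}{133} + 9035}{92 - 43508} = \frac{1201656}{133 \left(-43416\right)} = \frac{1201656}{133} \left(- \frac{1}{43416}\right) = - \frac{50069}{240597}$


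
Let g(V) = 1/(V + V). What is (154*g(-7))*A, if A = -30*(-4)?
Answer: -1320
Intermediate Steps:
A = 120
g(V) = 1/(2*V)
(154*g(-7))*A = (154*((1/2)/(-7)))*120 = (154*((1/2)*(-1/7)))*120 = (154*(-1/14))*120 = -11*120 = -1320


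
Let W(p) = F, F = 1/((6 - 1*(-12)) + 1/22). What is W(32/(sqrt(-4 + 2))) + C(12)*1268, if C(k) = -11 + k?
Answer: 503418/397 ≈ 1268.1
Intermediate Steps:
F = 22/397 (F = 1/((6 + 12) + 1/22) = 1/(18 + 1/22) = 1/(397/22) = 22/397 ≈ 0.055416)
W(p) = 22/397
W(32/(sqrt(-4 + 2))) + C(12)*1268 = 22/397 + (-11 + 12)*1268 = 22/397 + 1*1268 = 22/397 + 1268 = 503418/397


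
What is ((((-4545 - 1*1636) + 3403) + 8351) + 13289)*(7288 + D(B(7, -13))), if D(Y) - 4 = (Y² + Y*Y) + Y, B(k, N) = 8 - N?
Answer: 154574090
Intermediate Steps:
D(Y) = 4 + Y + 2*Y² (D(Y) = 4 + ((Y² + Y*Y) + Y) = 4 + ((Y² + Y²) + Y) = 4 + (2*Y² + Y) = 4 + (Y + 2*Y²) = 4 + Y + 2*Y²)
((((-4545 - 1*1636) + 3403) + 8351) + 13289)*(7288 + D(B(7, -13))) = ((((-4545 - 1*1636) + 3403) + 8351) + 13289)*(7288 + (4 + (8 - 1*(-13)) + 2*(8 - 1*(-13))²)) = ((((-4545 - 1636) + 3403) + 8351) + 13289)*(7288 + (4 + (8 + 13) + 2*(8 + 13)²)) = (((-6181 + 3403) + 8351) + 13289)*(7288 + (4 + 21 + 2*21²)) = ((-2778 + 8351) + 13289)*(7288 + (4 + 21 + 2*441)) = (5573 + 13289)*(7288 + (4 + 21 + 882)) = 18862*(7288 + 907) = 18862*8195 = 154574090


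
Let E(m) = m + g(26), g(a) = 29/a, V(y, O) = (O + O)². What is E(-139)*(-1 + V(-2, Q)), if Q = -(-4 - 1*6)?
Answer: -1430415/26 ≈ -55016.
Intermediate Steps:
Q = 10 (Q = -(-4 - 6) = -1*(-10) = 10)
V(y, O) = 4*O² (V(y, O) = (2*O)² = 4*O²)
E(m) = 29/26 + m (E(m) = m + 29/26 = 29/26 + m)
E(-139)*(-1 + V(-2, Q)) = (29/26 - 139)*(-1 + 4*10²) = -3585*(-1 + 4*100)/26 = -3585*(-1 + 400)/26 = -3585/26*399 = -1430415/26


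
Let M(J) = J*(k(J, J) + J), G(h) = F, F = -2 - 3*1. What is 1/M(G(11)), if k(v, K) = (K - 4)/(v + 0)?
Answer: 1/16 ≈ 0.062500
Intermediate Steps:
F = -5 (F = -2 - 3 = -5)
G(h) = -5
k(v, K) = (-4 + K)/v
M(J) = J*(J + (-4 + J)/J) (M(J) = J*((-4 + J)/J + J) = J*(J + (-4 + J)/J))
1/M(G(11)) = 1/(-4 - 5 + (-5)**2) = 1/(-4 - 5 + 25) = 1/16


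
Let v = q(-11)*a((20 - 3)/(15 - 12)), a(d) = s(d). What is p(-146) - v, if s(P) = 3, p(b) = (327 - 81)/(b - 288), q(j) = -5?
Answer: 3132/217 ≈ 14.433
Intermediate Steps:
p(b) = 246/(-288 + b)
a(d) = 3
v = -15 (v = -5*3 = -15)
p(-146) - v = 246/(-288 - 146) - 1*(-15) = 246/(-434) + 15 = 246*(-1/434) + 15 = -123/217 + 15 = 3132/217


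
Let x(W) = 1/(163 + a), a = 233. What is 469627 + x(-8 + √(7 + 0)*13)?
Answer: 185972293/396 ≈ 4.6963e+5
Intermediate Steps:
x(W) = 1/396 (x(W) = 1/(163 + 233) = 1/396)
469627 + x(-8 + √(7 + 0)*13) = 469627 + 1/396 = 185972293/396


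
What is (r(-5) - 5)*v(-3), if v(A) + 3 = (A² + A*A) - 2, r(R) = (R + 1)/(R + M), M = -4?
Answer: -533/9 ≈ -59.222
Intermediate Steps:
r(R) = (1 + R)/(-4 + R) (r(R) = (R + 1)/(R - 4) = (1 + R)/(-4 + R))
v(A) = -5 + 2*A² (v(A) = -3 + ((A² + A*A) - 2) = -3 + ((A² + A²) - 2) = -3 + (2*A² - 2) = -3 + (-2 + 2*A²) = -5 + 2*A²)
(r(-5) - 5)*v(-3) = ((1 - 5)/(-4 - 5) - 5)*(-5 + 2*(-3)²) = (-4/(-9) - 5)*(-5 + 2*9) = (-⅑*(-4) - 5)*(-5 + 18) = (4/9 - 5)*13 = -41/9*13 = -533/9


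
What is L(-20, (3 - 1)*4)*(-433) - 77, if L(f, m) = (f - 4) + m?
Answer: 6851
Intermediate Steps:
L(f, m) = -4 + f + m (L(f, m) = (-4 + f) + m = -4 + f + m)
L(-20, (3 - 1)*4)*(-433) - 77 = (-4 - 20 + (3 - 1)*4)*(-433) - 77 = (-4 - 20 + 2*4)*(-433) - 77 = (-4 - 20 + 8)*(-433) - 77 = -16*(-433) - 77 = 6928 - 77 = 6851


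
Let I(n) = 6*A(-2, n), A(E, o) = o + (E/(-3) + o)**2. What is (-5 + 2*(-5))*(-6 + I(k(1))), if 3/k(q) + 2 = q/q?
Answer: -130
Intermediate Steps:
A(E, o) = o + (o - E/3)**2 (A(E, o) = o + (E*(-1/3) + o)**2 = o + (-E/3 + o)**2 = o + (o - E/3)**2)
k(q) = -3 (k(q) = 3/(-2 + q/q) = 3/(-2 + 1) = 3/(-1) = 3*(-1) = -3)
I(n) = 6*n + 2*(-2 - 3*n)**2/3 (I(n) = 6*(n + (-2 - 3*n)**2/9) = 6*n + 2*(-2 - 3*n)**2/3)
(-5 + 2*(-5))*(-6 + I(k(1))) = (-5 + 2*(-5))*(-6 + (8/3 + 6*(-3)**2 + 14*(-3))) = (-5 - 10)*(-6 + (8/3 + 6*9 - 42)) = -15*(-6 + (8/3 + 54 - 42)) = -15*(-6 + 44/3) = -15*26/3 = -130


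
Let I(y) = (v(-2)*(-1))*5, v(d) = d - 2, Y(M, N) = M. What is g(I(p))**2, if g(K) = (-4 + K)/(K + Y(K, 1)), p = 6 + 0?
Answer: 4/25 ≈ 0.16000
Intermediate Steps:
v(d) = -2 + d
p = 6
I(y) = 20 (I(y) = ((-2 - 2)*(-1))*5 = -4*(-1)*5 = 4*5 = 20)
g(K) = (-4 + K)/(2*K) (g(K) = (-4 + K)/(K + K) = (-4 + K)/((2*K)) = (-4 + K)*(1/(2*K)) = (-4 + K)/(2*K))
g(I(p))**2 = ((1/2)*(-4 + 20)/20)**2 = ((1/2)*(1/20)*16)**2 = (2/5)**2 = 4/25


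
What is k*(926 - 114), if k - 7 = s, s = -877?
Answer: -706440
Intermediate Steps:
k = -870 (k = 7 - 877 = -870)
k*(926 - 114) = -870*(926 - 114) = -870*812 = -706440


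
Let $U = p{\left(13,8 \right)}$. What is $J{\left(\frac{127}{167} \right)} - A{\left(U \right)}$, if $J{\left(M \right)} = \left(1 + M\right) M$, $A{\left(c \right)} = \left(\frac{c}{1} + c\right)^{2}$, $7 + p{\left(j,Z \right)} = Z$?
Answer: $- \frac{74218}{27889} \approx -2.6612$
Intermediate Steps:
$p{\left(j,Z \right)} = -7 + Z$
$U = 1$ ($U = -7 + 8 = 1$)
$A{\left(c \right)} = 4 c^{2}$ ($A{\left(c \right)} = \left(c 1 + c\right)^{2} = \left(c + c\right)^{2} = \left(2 c\right)^{2} = 4 c^{2}$)
$J{\left(M \right)} = M \left(1 + M\right)$
$J{\left(\frac{127}{167} \right)} - A{\left(U \right)} = \frac{127}{167} \left(1 + \frac{127}{167}\right) - 4 \cdot 1^{2} = 127 \cdot \frac{1}{167} \left(1 + 127 \cdot \frac{1}{167}\right) - 4 \cdot 1 = \frac{127 \left(1 + \frac{127}{167}\right)}{167} - 4 = \frac{127}{167} \cdot \frac{294}{167} - 4 = \frac{37338}{27889} - 4 = - \frac{74218}{27889}$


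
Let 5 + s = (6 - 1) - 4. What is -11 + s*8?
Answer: -43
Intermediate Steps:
s = -4 (s = -5 + ((6 - 1) - 4) = -5 + (5 - 4) = -5 + 1 = -4)
-11 + s*8 = -11 - 4*8 = -11 - 32 = -43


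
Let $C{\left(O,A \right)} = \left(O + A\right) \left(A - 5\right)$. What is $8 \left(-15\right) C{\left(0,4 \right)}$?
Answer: $480$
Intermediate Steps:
$C{\left(O,A \right)} = \left(-5 + A\right) \left(A + O\right)$ ($C{\left(O,A \right)} = \left(A + O\right) \left(-5 + A\right) = \left(-5 + A\right) \left(A + O\right)$)
$8 \left(-15\right) C{\left(0,4 \right)} = 8 \left(-15\right) \left(4^{2} - 20 - 0 + 4 \cdot 0\right) = - 120 \left(16 - 20 + 0 + 0\right) = \left(-120\right) \left(-4\right) = 480$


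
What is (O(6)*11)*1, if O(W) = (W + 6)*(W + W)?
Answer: 1584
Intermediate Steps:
O(W) = 2*W*(6 + W) (O(W) = (6 + W)*(2*W) = 2*W*(6 + W))
(O(6)*11)*1 = ((2*6*(6 + 6))*11)*1 = ((2*6*12)*11)*1 = (144*11)*1 = 1584*1 = 1584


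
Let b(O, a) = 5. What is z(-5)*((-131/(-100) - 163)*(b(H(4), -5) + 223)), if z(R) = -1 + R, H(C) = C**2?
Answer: 5529798/25 ≈ 2.2119e+5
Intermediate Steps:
z(-5)*((-131/(-100) - 163)*(b(H(4), -5) + 223)) = (-1 - 5)*((-131/(-100) - 163)*(5 + 223)) = -6*(-131*(-1/100) - 163)*228 = -6*(131/100 - 163)*228 = -(-48507)*228/50 = -6*(-921633/25) = 5529798/25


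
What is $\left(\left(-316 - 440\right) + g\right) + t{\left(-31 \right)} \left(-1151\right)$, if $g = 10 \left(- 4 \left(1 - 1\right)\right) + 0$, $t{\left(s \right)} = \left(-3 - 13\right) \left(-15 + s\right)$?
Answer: $-847892$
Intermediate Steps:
$t{\left(s \right)} = 240 - 16 s$ ($t{\left(s \right)} = - 16 \left(-15 + s\right) = 240 - 16 s$)
$g = 0$ ($g = 10 \left(\left(-4\right) 0\right) + 0 = 10 \cdot 0 + 0 = 0 + 0 = 0$)
$\left(\left(-316 - 440\right) + g\right) + t{\left(-31 \right)} \left(-1151\right) = \left(\left(-316 - 440\right) + 0\right) + \left(240 - -496\right) \left(-1151\right) = \left(-756 + 0\right) + \left(240 + 496\right) \left(-1151\right) = -756 + 736 \left(-1151\right) = -756 - 847136 = -847892$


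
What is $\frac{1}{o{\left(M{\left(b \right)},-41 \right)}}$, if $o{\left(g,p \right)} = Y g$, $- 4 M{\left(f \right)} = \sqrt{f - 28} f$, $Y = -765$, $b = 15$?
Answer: $- \frac{4 i \sqrt{13}}{149175} \approx - 9.668 \cdot 10^{-5} i$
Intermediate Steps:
$M{\left(f \right)} = - \frac{f \sqrt{-28 + f}}{4}$ ($M{\left(f \right)} = - \frac{\sqrt{f - 28} f}{4} = - \frac{\sqrt{-28 + f} f}{4} = - \frac{f \sqrt{-28 + f}}{4}$)
$o{\left(g,p \right)} = - 765 g$
$\frac{1}{o{\left(M{\left(b \right)},-41 \right)}} = \frac{1}{\left(-765\right) \left(\left(- \frac{1}{4}\right) 15 \sqrt{-28 + 15}\right)} = \frac{1}{\left(-765\right) \left(\left(- \frac{1}{4}\right) 15 \sqrt{-13}\right)} = \frac{1}{\left(-765\right) \left(\left(- \frac{1}{4}\right) 15 i \sqrt{13}\right)} = \frac{1}{\left(-765\right) \left(- \frac{15 i \sqrt{13}}{4}\right)} = \frac{1}{\frac{11475}{4} i \sqrt{13}} = - \frac{4 i \sqrt{13}}{149175}$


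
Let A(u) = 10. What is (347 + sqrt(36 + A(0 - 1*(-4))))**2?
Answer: (347 + sqrt(46))**2 ≈ 1.2516e+5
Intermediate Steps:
(347 + sqrt(36 + A(0 - 1*(-4))))**2 = (347 + sqrt(36 + 10))**2 = (347 + sqrt(46))**2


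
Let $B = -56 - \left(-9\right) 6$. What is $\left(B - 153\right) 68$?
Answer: $-10540$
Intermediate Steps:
$B = -2$ ($B = -56 - -54 = -56 + 54 = -2$)
$\left(B - 153\right) 68 = \left(-2 - 153\right) 68 = \left(-155\right) 68 = -10540$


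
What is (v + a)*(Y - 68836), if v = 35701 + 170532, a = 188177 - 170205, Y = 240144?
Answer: 38408110140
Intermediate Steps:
a = 17972
v = 206233
(v + a)*(Y - 68836) = (206233 + 17972)*(240144 - 68836) = 224205*171308 = 38408110140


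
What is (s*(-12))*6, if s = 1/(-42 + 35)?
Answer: 72/7 ≈ 10.286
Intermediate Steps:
s = -⅐ (s = 1/(-7) = -⅐ ≈ -0.14286)
(s*(-12))*6 = -⅐*(-12)*6 = (12/7)*6 = 72/7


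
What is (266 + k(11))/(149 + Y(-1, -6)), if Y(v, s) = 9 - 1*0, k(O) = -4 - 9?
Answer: 253/158 ≈ 1.6013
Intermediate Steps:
k(O) = -13
Y(v, s) = 9 (Y(v, s) = 9 + 0 = 9)
(266 + k(11))/(149 + Y(-1, -6)) = (266 - 13)/(149 + 9) = 253/158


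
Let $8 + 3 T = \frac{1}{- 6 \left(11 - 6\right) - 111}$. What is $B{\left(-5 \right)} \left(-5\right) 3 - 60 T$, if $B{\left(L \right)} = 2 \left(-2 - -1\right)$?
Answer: $\frac{26810}{141} \approx 190.14$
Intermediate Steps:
$B{\left(L \right)} = -2$ ($B{\left(L \right)} = 2 \left(-2 + 1\right) = 2 \left(-1\right) = -2$)
$T = - \frac{1129}{423}$ ($T = - \frac{8}{3} + \frac{1}{3 \left(- 6 \left(11 - 6\right) - 111\right)} = - \frac{8}{3} + \frac{1}{3 \left(\left(-6\right) 5 - 111\right)} = - \frac{8}{3} + \frac{1}{3 \left(-30 - 111\right)} = - \frac{8}{3} + \frac{1}{3 \left(-141\right)} = - \frac{8}{3} + \frac{1}{3} \left(- \frac{1}{141}\right) = - \frac{8}{3} - \frac{1}{423} = - \frac{1129}{423} \approx -2.669$)
$B{\left(-5 \right)} \left(-5\right) 3 - 60 T = \left(-2\right) \left(-5\right) 3 - - \frac{22580}{141} = 10 \cdot 3 + \frac{22580}{141} = 30 + \frac{22580}{141} = \frac{26810}{141}$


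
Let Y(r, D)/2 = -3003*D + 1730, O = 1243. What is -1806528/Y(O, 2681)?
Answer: 903264/8049313 ≈ 0.11222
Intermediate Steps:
Y(r, D) = 3460 - 6006*D (Y(r, D) = 2*(-3003*D + 1730) = 2*(1730 - 3003*D) = 3460 - 6006*D)
-1806528/Y(O, 2681) = -1806528/(3460 - 6006*2681) = -1806528/(3460 - 16102086) = -1806528/(-16098626) = -1806528*(-1/16098626) = 903264/8049313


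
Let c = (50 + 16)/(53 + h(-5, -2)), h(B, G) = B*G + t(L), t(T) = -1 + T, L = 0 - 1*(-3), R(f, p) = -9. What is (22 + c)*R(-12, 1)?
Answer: -13464/65 ≈ -207.14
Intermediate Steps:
L = 3 (L = 0 + 3 = 3)
h(B, G) = 2 + B*G (h(B, G) = B*G + (-1 + 3) = B*G + 2 = 2 + B*G)
c = 66/65 (c = (50 + 16)/(53 + (2 - 5*(-2))) = 66/(53 + (2 + 10)) = 66/(53 + 12) = 66/65 ≈ 1.0154)
(22 + c)*R(-12, 1) = (22 + 66/65)*(-9) = (1496/65)*(-9) = -13464/65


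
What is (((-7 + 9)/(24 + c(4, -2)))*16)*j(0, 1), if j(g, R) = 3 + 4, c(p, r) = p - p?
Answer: 28/3 ≈ 9.3333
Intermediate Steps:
c(p, r) = 0
j(g, R) = 7
(((-7 + 9)/(24 + c(4, -2)))*16)*j(0, 1) = (((-7 + 9)/(24 + 0))*16)*7 = ((2/24)*16)*7 = ((2*(1/24))*16)*7 = ((1/12)*16)*7 = (4/3)*7 = 28/3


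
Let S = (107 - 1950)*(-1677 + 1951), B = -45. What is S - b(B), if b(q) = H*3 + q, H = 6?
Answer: -504955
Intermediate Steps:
b(q) = 18 + q (b(q) = 6*3 + q = 18 + q)
S = -504982 (S = -1843*274 = -504982)
S - b(B) = -504982 - (18 - 45) = -504982 - 1*(-27) = -504982 + 27 = -504955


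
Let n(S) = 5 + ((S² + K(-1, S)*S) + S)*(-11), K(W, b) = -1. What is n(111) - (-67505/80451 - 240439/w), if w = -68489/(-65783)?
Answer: 525732481283818/5510008539 ≈ 95414.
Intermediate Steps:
w = 68489/65783 (w = -68489*(-1/65783) = 68489/65783 ≈ 1.0411)
n(S) = 5 - 11*S² (n(S) = 5 + ((S² - S) + S)*(-11) = 5 + S²*(-11) = 5 - 11*S²)
n(111) - (-67505/80451 - 240439/w) = (5 - 11*111²) - (-67505/80451 - 240439/68489/65783) = (5 - 11*12321) - (-67505*1/80451 - 240439*65783/68489) = (5 - 135531) - (-67505/80451 - 15816798737/68489) = -135526 - 1*(-1272481898540332/5510008539) = -135526 + 1272481898540332/5510008539 = 525732481283818/5510008539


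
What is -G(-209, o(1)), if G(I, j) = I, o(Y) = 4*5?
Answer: 209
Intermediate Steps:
o(Y) = 20
-G(-209, o(1)) = -1*(-209) = 209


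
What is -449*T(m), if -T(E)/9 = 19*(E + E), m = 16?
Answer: 2456928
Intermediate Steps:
T(E) = -342*E (T(E) = -171*(E + E) = -171*2*E = -342*E)
-449*T(m) = -(-153558)*16 = -449*(-5472) = 2456928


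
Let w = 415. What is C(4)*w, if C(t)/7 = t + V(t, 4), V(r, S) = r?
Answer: 23240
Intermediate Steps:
C(t) = 14*t (C(t) = 7*(t + t) = 7*(2*t) = 14*t)
C(4)*w = (14*4)*415 = 56*415 = 23240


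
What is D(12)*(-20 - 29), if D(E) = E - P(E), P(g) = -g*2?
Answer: -1764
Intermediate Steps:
P(g) = -2*g
D(E) = 3*E (D(E) = E - (-2)*E = E + 2*E = 3*E)
D(12)*(-20 - 29) = (3*12)*(-20 - 29) = 36*(-49) = -1764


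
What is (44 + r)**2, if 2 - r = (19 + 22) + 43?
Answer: 1444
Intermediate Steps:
r = -82 (r = 2 - ((19 + 22) + 43) = 2 - (41 + 43) = 2 - 1*84 = 2 - 84 = -82)
(44 + r)**2 = (44 - 82)**2 = (-38)**2 = 1444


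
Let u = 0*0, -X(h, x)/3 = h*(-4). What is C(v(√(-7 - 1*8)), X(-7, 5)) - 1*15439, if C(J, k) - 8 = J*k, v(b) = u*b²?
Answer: -15431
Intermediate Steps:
X(h, x) = 12*h (X(h, x) = -3*h*(-4) = -(-12)*h = 12*h)
u = 0
v(b) = 0 (v(b) = 0*b² = 0)
C(J, k) = 8 + J*k
C(v(√(-7 - 1*8)), X(-7, 5)) - 1*15439 = (8 + 0*(12*(-7))) - 1*15439 = (8 + 0*(-84)) - 15439 = (8 + 0) - 15439 = 8 - 15439 = -15431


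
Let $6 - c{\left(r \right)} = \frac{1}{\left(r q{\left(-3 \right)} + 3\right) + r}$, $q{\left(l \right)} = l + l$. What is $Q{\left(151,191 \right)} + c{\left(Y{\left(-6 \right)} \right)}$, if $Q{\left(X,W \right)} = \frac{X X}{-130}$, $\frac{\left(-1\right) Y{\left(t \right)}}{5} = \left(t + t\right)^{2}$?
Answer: $- \frac{79341793}{468390} \approx -169.39$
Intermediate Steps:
$q{\left(l \right)} = 2 l$
$Y{\left(t \right)} = - 20 t^{2}$ ($Y{\left(t \right)} = - 5 \left(t + t\right)^{2} = - 5 \left(2 t\right)^{2} = - 5 \cdot 4 t^{2} = - 20 t^{2}$)
$Q{\left(X,W \right)} = - \frac{X^{2}}{130}$ ($Q{\left(X,W \right)} = X^{2} \left(- \frac{1}{130}\right) = - \frac{X^{2}}{130}$)
$c{\left(r \right)} = 6 - \frac{1}{3 - 5 r}$ ($c{\left(r \right)} = 6 - \frac{1}{\left(r 2 \left(-3\right) + 3\right) + r} = 6 - \frac{1}{\left(r \left(-6\right) + 3\right) + r} = 6 - \frac{1}{\left(- 6 r + 3\right) + r} = 6 - \frac{1}{\left(3 - 6 r\right) + r} = 6 - \frac{1}{3 - 5 r}$)
$Q{\left(151,191 \right)} + c{\left(Y{\left(-6 \right)} \right)} = - \frac{151^{2}}{130} + \frac{-17 + 30 \left(- 20 \left(-6\right)^{2}\right)}{-3 + 5 \left(- 20 \left(-6\right)^{2}\right)} = \left(- \frac{1}{130}\right) 22801 + \frac{-17 + 30 \left(\left(-20\right) 36\right)}{-3 + 5 \left(\left(-20\right) 36\right)} = - \frac{22801}{130} + \frac{-17 + 30 \left(-720\right)}{-3 + 5 \left(-720\right)} = - \frac{22801}{130} + \frac{-17 - 21600}{-3 - 3600} = - \frac{22801}{130} + \frac{1}{-3603} \left(-21617\right) = - \frac{22801}{130} - - \frac{21617}{3603} = - \frac{22801}{130} + \frac{21617}{3603} = - \frac{79341793}{468390}$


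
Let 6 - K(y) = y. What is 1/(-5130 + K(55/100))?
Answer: -20/102491 ≈ -0.00019514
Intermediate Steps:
K(y) = 6 - y
1/(-5130 + K(55/100)) = 1/(-5130 + (6 - 55/100)) = 1/(-5130 + (6 - 1*11/20)) = 1/(-5130 + (6 - 11/20)) = 1/(-5130 + 109/20) = 1/(-102491/20) = -20/102491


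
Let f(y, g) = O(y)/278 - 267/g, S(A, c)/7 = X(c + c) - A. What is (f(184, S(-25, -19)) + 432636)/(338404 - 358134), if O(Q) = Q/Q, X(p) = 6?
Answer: -26099125327/1190231980 ≈ -21.928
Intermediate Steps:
O(Q) = 1
S(A, c) = 42 - 7*A (S(A, c) = 7*(6 - A) = 42 - 7*A)
f(y, g) = 1/278 - 267/g
(f(184, S(-25, -19)) + 432636)/(338404 - 358134) = ((-74226 + (42 - 7*(-25)))/(278*(42 - 7*(-25))) + 432636)/(338404 - 358134) = ((-74226 + (42 + 175))/(278*(42 + 175)) + 432636)/(-19730) = ((1/278)*(-74226 + 217)/217 + 432636)*(-1/19730) = ((1/278)*(1/217)*(-74009) + 432636)*(-1/19730) = (-74009/60326 + 432636)*(-1/19730) = (26099125327/60326)*(-1/19730) = -26099125327/1190231980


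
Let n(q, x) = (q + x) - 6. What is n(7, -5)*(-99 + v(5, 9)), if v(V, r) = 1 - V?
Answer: 412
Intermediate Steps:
n(q, x) = -6 + q + x
n(7, -5)*(-99 + v(5, 9)) = (-6 + 7 - 5)*(-99 + (1 - 1*5)) = -4*(-99 + (1 - 5)) = -4*(-99 - 4) = -4*(-103) = 412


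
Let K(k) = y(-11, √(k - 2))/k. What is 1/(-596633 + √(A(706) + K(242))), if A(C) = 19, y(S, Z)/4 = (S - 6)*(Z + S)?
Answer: -1/(596633 - √(243/11 - 136*√15/121)) ≈ -1.6761e-6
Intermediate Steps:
y(S, Z) = 4*(-6 + S)*(S + Z) (y(S, Z) = 4*((S - 6)*(Z + S)) = 4*((-6 + S)*(S + Z)) = 4*(-6 + S)*(S + Z))
K(k) = (748 - 68*√(-2 + k))/k (K(k) = (-24*(-11) - 24*√(k - 2) + 4*(-11)² + 4*(-11)*√(k - 2))/k = (264 - 24*√(-2 + k) + 4*121 + 4*(-11)*√(-2 + k))/k = (264 - 24*√(-2 + k) + 484 - 44*√(-2 + k))/k = (748 - 68*√(-2 + k))/k)
1/(-596633 + √(A(706) + K(242))) = 1/(-596633 + √(19 + 68*(11 - √(-2 + 242))/242)) = 1/(-596633 + √(19 + 68*(1/242)*(11 - √240))) = 1/(-596633 + √(19 + 68*(1/242)*(11 - 4*√15))) = 1/(-596633 + √(19 + (34/11 - 136*√15/121))) = 1/(-596633 + √(243/11 - 136*√15/121))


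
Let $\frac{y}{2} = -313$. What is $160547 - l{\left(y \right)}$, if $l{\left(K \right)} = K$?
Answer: $161173$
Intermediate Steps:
$y = -626$ ($y = 2 \left(-313\right) = -626$)
$160547 - l{\left(y \right)} = 160547 - -626 = 160547 + 626 = 161173$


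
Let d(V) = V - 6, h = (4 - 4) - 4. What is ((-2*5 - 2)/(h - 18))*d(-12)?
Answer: -108/11 ≈ -9.8182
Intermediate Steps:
h = -4 (h = 0 - 4 = -4)
d(V) = -6 + V
((-2*5 - 2)/(h - 18))*d(-12) = ((-2*5 - 2)/(-4 - 18))*(-6 - 12) = ((-10 - 2)/(-22))*(-18) = -12*(-1/22)*(-18) = (6/11)*(-18) = -108/11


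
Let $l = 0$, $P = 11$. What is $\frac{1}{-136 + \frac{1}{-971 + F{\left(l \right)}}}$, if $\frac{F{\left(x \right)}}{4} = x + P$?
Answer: $- \frac{927}{126073} \approx -0.0073529$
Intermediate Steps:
$F{\left(x \right)} = 44 + 4 x$ ($F{\left(x \right)} = 4 \left(x + 11\right) = 4 \left(11 + x\right) = 44 + 4 x$)
$\frac{1}{-136 + \frac{1}{-971 + F{\left(l \right)}}} = \frac{1}{-136 + \frac{1}{-971 + \left(44 + 4 \cdot 0\right)}} = \frac{1}{-136 + \frac{1}{-971 + \left(44 + 0\right)}} = \frac{1}{-136 + \frac{1}{-971 + 44}} = \frac{1}{-136 + \frac{1}{-927}} = \frac{1}{-136 - \frac{1}{927}} = \frac{1}{- \frac{126073}{927}} = - \frac{927}{126073}$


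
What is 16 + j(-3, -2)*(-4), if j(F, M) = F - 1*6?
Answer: 52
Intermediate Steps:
j(F, M) = -6 + F (j(F, M) = F - 6 = -6 + F)
16 + j(-3, -2)*(-4) = 16 + (-6 - 3)*(-4) = 16 - 9*(-4) = 16 + 36 = 52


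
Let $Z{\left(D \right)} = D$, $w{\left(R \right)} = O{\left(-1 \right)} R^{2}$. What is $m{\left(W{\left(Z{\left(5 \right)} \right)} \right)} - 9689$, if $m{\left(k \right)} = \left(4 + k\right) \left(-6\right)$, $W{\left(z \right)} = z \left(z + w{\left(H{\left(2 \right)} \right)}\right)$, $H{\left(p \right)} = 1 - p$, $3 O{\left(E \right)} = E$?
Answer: $-9853$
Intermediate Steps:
$O{\left(E \right)} = \frac{E}{3}$
$w{\left(R \right)} = - \frac{R^{2}}{3}$ ($w{\left(R \right)} = \frac{1}{3} \left(-1\right) R^{2} = - \frac{R^{2}}{3}$)
$W{\left(z \right)} = z \left(- \frac{1}{3} + z\right)$ ($W{\left(z \right)} = z \left(z - \frac{\left(1 - 2\right)^{2}}{3}\right) = z \left(z - \frac{\left(-1\right)^{2}}{3}\right) = z \left(z - \frac{1}{3}\right) = z \left(- \frac{1}{3} + z\right)$)
$m{\left(k \right)} = -24 - 6 k$
$m{\left(W{\left(Z{\left(5 \right)} \right)} \right)} - 9689 = \left(-24 - 6 \cdot 5 \left(- \frac{1}{3} + 5\right)\right) - 9689 = \left(-24 - 6 \cdot 5 \cdot \frac{14}{3}\right) - 9689 = \left(-24 - 140\right) - 9689 = -164 - 9689 = -9853$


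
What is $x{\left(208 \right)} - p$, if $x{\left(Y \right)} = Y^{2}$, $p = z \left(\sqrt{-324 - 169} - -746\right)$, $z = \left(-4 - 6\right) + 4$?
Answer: $47740 + 6 i \sqrt{493} \approx 47740.0 + 133.22 i$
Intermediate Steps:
$z = -6$ ($z = -10 + 4 = -6$)
$p = -4476 - 6 i \sqrt{493}$ ($p = - 6 \left(\sqrt{-324 - 169} - -746\right) = - 6 \left(\sqrt{-493} + 746\right) = - 6 \left(i \sqrt{493} + 746\right) = - 6 \left(746 + i \sqrt{493}\right) = -4476 - 6 i \sqrt{493} \approx -4476.0 - 133.22 i$)
$x{\left(208 \right)} - p = 208^{2} - \left(-4476 - 6 i \sqrt{493}\right) = 43264 + \left(4476 + 6 i \sqrt{493}\right) = 47740 + 6 i \sqrt{493}$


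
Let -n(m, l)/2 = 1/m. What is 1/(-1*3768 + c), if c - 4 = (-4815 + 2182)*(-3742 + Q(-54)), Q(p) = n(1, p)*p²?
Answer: 1/25204578 ≈ 3.9675e-8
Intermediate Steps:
n(m, l) = -2/m
Q(p) = -2*p² (Q(p) = (-2/1)*p² = (-2*1)*p² = -2*p²)
c = 25208346 (c = 4 + (-4815 + 2182)*(-3742 - 2*(-54)²) = 4 - 2633*(-3742 - 2*2916) = 4 - 2633*(-3742 - 5832) = 4 - 2633*(-9574) = 4 + 25208342 = 25208346)
1/(-1*3768 + c) = 1/(-1*3768 + 25208346) = 1/(-3768 + 25208346) = 1/25204578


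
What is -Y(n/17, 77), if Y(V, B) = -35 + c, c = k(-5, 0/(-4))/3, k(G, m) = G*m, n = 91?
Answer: 35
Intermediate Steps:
c = 0 (c = -0/(-4)/3 = -0*(-1)/4*(⅓) = -5*0*(⅓) = 0*(⅓) = 0)
Y(V, B) = -35 (Y(V, B) = -35 + 0 = -35)
-Y(n/17, 77) = -1*(-35) = 35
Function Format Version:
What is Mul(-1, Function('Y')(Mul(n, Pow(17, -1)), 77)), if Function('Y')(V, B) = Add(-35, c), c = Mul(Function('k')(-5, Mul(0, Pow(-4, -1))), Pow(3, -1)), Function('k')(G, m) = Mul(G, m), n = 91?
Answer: 35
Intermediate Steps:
c = 0 (c = Mul(Mul(-5, Mul(0, Pow(-4, -1))), Pow(3, -1)) = Mul(Mul(-5, Mul(0, Rational(-1, 4))), Rational(1, 3)) = Mul(Mul(-5, 0), Rational(1, 3)) = Mul(0, Rational(1, 3)) = 0)
Function('Y')(V, B) = -35 (Function('Y')(V, B) = Add(-35, 0) = -35)
Mul(-1, Function('Y')(Mul(n, Pow(17, -1)), 77)) = Mul(-1, -35) = 35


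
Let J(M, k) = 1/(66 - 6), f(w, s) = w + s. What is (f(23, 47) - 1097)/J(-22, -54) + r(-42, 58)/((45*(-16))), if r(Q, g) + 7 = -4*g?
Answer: -44366161/720 ≈ -61620.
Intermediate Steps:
r(Q, g) = -7 - 4*g
f(w, s) = s + w
J(M, k) = 1/60
(f(23, 47) - 1097)/J(-22, -54) + r(-42, 58)/((45*(-16))) = ((47 + 23) - 1097)/(1/60) + (-7 - 4*58)/((45*(-16))) = (70 - 1097)*60 + (-7 - 232)/(-720) = -1027*60 - 239*(-1/720) = -61620 + 239/720 = -44366161/720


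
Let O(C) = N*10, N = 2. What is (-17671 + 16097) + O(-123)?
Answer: -1554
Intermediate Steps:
O(C) = 20 (O(C) = 2*10 = 20)
(-17671 + 16097) + O(-123) = (-17671 + 16097) + 20 = -1574 + 20 = -1554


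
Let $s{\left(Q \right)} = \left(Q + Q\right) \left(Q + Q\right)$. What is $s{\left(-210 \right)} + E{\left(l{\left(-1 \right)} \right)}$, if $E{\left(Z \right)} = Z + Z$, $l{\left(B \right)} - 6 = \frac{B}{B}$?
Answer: $176414$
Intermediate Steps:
$s{\left(Q \right)} = 4 Q^{2}$ ($s{\left(Q \right)} = 2 Q 2 Q = 4 Q^{2}$)
$l{\left(B \right)} = 7$ ($l{\left(B \right)} = 6 + \frac{B}{B} = 6 + 1 = 7$)
$E{\left(Z \right)} = 2 Z$
$s{\left(-210 \right)} + E{\left(l{\left(-1 \right)} \right)} = 4 \left(-210\right)^{2} + 2 \cdot 7 = 4 \cdot 44100 + 14 = 176400 + 14 = 176414$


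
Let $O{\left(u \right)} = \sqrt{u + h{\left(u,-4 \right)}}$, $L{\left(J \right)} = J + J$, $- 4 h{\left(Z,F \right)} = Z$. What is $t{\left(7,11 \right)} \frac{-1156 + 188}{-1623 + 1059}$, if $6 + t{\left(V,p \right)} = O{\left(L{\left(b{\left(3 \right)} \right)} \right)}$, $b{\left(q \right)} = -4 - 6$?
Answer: $- \frac{484}{47} + \frac{242 i \sqrt{15}}{141} \approx -10.298 + 6.6472 i$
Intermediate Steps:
$b{\left(q \right)} = -10$ ($b{\left(q \right)} = -4 - 6 = -10$)
$h{\left(Z,F \right)} = - \frac{Z}{4}$
$L{\left(J \right)} = 2 J$
$O{\left(u \right)} = \frac{\sqrt{3} \sqrt{u}}{2}$ ($O{\left(u \right)} = \sqrt{u - \frac{u}{4}} = \sqrt{\frac{3 u}{4}} = \frac{\sqrt{3} \sqrt{u}}{2}$)
$t{\left(V,p \right)} = -6 + i \sqrt{15}$ ($t{\left(V,p \right)} = -6 + \frac{\sqrt{3} \sqrt{2 \left(-10\right)}}{2} = -6 + \frac{\sqrt{3} \sqrt{-20}}{2} = -6 + \frac{\sqrt{3} \cdot 2 i \sqrt{5}}{2} = -6 + i \sqrt{15}$)
$t{\left(7,11 \right)} \frac{-1156 + 188}{-1623 + 1059} = \left(-6 + i \sqrt{15}\right) \frac{-1156 + 188}{-1623 + 1059} = \left(-6 + i \sqrt{15}\right) \left(- \frac{968}{-564}\right) = \left(-6 + i \sqrt{15}\right) \left(\left(-968\right) \left(- \frac{1}{564}\right)\right) = \left(-6 + i \sqrt{15}\right) \frac{242}{141} = - \frac{484}{47} + \frac{242 i \sqrt{15}}{141}$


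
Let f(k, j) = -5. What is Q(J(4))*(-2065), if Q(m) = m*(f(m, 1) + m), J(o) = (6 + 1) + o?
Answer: -136290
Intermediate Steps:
J(o) = 7 + o
Q(m) = m*(-5 + m)
Q(J(4))*(-2065) = ((7 + 4)*(-5 + (7 + 4)))*(-2065) = (11*(-5 + 11))*(-2065) = (11*6)*(-2065) = 66*(-2065) = -136290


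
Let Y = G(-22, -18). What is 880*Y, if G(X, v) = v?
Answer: -15840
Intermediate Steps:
Y = -18
880*Y = 880*(-18) = -15840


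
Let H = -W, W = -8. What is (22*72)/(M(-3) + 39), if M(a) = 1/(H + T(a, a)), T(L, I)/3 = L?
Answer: 792/19 ≈ 41.684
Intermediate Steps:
T(L, I) = 3*L
H = 8 (H = -1*(-8) = 8)
M(a) = 1/(8 + 3*a)
(22*72)/(M(-3) + 39) = (22*72)/(1/(8 + 3*(-3)) + 39) = 1584/(1/(8 - 9) + 39) = 1584/(1/(-1) + 39) = 1584/(-1 + 39) = 1584/38 = 1584*(1/38) = 792/19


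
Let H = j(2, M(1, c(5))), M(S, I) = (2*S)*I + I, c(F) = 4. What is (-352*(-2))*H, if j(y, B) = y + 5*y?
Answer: 8448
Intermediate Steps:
M(S, I) = I + 2*I*S (M(S, I) = 2*I*S + I = I + 2*I*S)
j(y, B) = 6*y
H = 12 (H = 6*2 = 12)
(-352*(-2))*H = -352*(-2)*12 = -44*(-16)*12 = 704*12 = 8448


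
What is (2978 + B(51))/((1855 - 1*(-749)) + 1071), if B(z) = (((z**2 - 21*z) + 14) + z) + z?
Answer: 4624/3675 ≈ 1.2582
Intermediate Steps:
B(z) = 14 + z**2 - 19*z (B(z) = ((14 + z**2 - 21*z) + z) + z = (14 + z**2 - 20*z) + z = 14 + z**2 - 19*z)
(2978 + B(51))/((1855 - 1*(-749)) + 1071) = (2978 + (14 + 51**2 - 19*51))/((1855 - 1*(-749)) + 1071) = (2978 + (14 + 2601 - 969))/((1855 + 749) + 1071) = (2978 + 1646)/(2604 + 1071) = 4624/3675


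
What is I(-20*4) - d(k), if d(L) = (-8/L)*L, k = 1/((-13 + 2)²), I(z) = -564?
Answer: -556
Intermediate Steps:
k = 1/121 (k = 1/((-11)²) = 1/121 ≈ 0.0082645)
d(L) = -8
I(-20*4) - d(k) = -564 - 1*(-8) = -564 + 8 = -556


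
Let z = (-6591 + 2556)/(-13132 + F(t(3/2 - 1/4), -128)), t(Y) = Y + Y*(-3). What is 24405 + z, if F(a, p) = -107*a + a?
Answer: 104674390/4289 ≈ 24405.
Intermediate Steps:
t(Y) = -2*Y (t(Y) = Y - 3*Y = -2*Y)
F(a, p) = -106*a
z = 1345/4289 (z = (-6591 + 2556)/(-13132 - (-212)*(3/2 - 1/4)) = -4035/(-13132 - (-212)*(3*(1/2) - 1*1/4)) = -4035/(-13132 - (-212)*(3/2 - 1/4)) = -4035/(-13132 - (-212)*5/4) = -4035/(-13132 - 106*(-5/2)) = -4035/(-13132 + 265) = -4035/(-12867) = -4035*(-1/12867) = 1345/4289 ≈ 0.31359)
24405 + z = 24405 + 1345/4289 = 104674390/4289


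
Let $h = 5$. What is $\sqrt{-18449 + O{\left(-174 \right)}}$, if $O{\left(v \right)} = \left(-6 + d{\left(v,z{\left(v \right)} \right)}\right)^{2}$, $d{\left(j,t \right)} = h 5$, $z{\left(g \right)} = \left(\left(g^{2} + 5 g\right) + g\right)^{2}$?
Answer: $2 i \sqrt{4522} \approx 134.49 i$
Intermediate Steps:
$z{\left(g \right)} = \left(g^{2} + 6 g\right)^{2}$
$d{\left(j,t \right)} = 25$ ($d{\left(j,t \right)} = 5 \cdot 5 = 25$)
$O{\left(v \right)} = 361$ ($O{\left(v \right)} = \left(-6 + 25\right)^{2} = 19^{2} = 361$)
$\sqrt{-18449 + O{\left(-174 \right)}} = \sqrt{-18449 + 361} = \sqrt{-18088} = 2 i \sqrt{4522}$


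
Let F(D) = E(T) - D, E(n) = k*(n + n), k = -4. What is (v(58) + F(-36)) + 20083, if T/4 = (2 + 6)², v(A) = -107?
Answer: 17964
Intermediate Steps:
T = 256 (T = 4*(2 + 6)² = 4*8² = 4*64 = 256)
E(n) = -8*n (E(n) = -4*(n + n) = -8*n)
F(D) = -2048 - D (F(D) = -8*256 - D = -2048 - D)
(v(58) + F(-36)) + 20083 = (-107 + (-2048 - 1*(-36))) + 20083 = (-107 + (-2048 + 36)) + 20083 = (-107 - 2012) + 20083 = -2119 + 20083 = 17964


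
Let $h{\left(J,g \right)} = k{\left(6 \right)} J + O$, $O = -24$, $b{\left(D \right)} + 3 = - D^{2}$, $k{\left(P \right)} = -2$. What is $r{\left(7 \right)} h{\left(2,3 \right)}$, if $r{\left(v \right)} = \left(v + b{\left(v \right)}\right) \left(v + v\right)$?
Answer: $17640$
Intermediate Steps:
$b{\left(D \right)} = -3 - D^{2}$
$r{\left(v \right)} = 2 v \left(-3 + v - v^{2}\right)$ ($r{\left(v \right)} = \left(v - \left(3 + v^{2}\right)\right) \left(v + v\right) = \left(-3 + v - v^{2}\right) 2 v = 2 v \left(-3 + v - v^{2}\right)$)
$h{\left(J,g \right)} = -24 - 2 J$ ($h{\left(J,g \right)} = - 2 J - 24 = -24 - 2 J$)
$r{\left(7 \right)} h{\left(2,3 \right)} = 2 \cdot 7 \left(-3 + 7 - 7^{2}\right) \left(-24 - 4\right) = 2 \cdot 7 \left(-3 + 7 - 49\right) \left(-24 - 4\right) = 2 \cdot 7 \left(-3 + 7 - 49\right) \left(-28\right) = 2 \cdot 7 \left(-45\right) \left(-28\right) = \left(-630\right) \left(-28\right) = 17640$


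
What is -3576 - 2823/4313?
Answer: -15426111/4313 ≈ -3576.7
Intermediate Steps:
-3576 - 2823/4313 = -15426111/4313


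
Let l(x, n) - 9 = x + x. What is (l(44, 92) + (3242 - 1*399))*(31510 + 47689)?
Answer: 232845060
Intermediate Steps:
l(x, n) = 9 + 2*x (l(x, n) = 9 + (x + x) = 9 + 2*x)
(l(44, 92) + (3242 - 1*399))*(31510 + 47689) = ((9 + 2*44) + (3242 - 1*399))*(31510 + 47689) = ((9 + 88) + (3242 - 399))*79199 = (97 + 2843)*79199 = 2940*79199 = 232845060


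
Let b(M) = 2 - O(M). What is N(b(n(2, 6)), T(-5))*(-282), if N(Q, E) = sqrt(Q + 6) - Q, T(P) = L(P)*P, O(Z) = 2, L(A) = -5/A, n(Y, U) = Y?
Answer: -282*sqrt(6) ≈ -690.76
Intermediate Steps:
b(M) = 0 (b(M) = 2 - 1*2 = 2 - 2 = 0)
T(P) = -5 (T(P) = (-5/P)*P = -5)
N(Q, E) = sqrt(6 + Q) - Q
N(b(n(2, 6)), T(-5))*(-282) = (sqrt(6 + 0) - 1*0)*(-282) = (sqrt(6) + 0)*(-282) = sqrt(6)*(-282) = -282*sqrt(6)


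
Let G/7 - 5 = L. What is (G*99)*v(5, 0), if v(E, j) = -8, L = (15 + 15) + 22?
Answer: -316008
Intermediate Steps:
L = 52 (L = 30 + 22 = 52)
G = 399 (G = 35 + 7*52 = 35 + 364 = 399)
(G*99)*v(5, 0) = (399*99)*(-8) = 39501*(-8) = -316008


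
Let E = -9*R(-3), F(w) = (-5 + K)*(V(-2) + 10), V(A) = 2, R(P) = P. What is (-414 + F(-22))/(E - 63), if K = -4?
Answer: 29/2 ≈ 14.500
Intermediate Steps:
F(w) = -108 (F(w) = (-5 - 4)*(2 + 10) = -9*12 = -108)
E = 27 (E = -9*(-3) = 27)
(-414 + F(-22))/(E - 63) = (-414 - 108)/(27 - 63) = -522/(-36) = -522*(-1/36) = 29/2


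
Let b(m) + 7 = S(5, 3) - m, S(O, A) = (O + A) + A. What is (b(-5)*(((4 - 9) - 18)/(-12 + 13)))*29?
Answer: -6003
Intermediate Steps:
S(O, A) = O + 2*A (S(O, A) = (A + O) + A = O + 2*A)
b(m) = 4 - m (b(m) = -7 + ((5 + 2*3) - m) = -7 + ((5 + 6) - m) = -7 + (11 - m) = 4 - m)
(b(-5)*(((4 - 9) - 18)/(-12 + 13)))*29 = ((4 - 1*(-5))*(((4 - 9) - 18)/(-12 + 13)))*29 = ((4 + 5)*((-5 - 18)/1))*29 = (9*(-23*1))*29 = (9*(-23))*29 = -207*29 = -6003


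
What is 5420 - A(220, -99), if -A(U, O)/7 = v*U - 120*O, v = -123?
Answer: -100840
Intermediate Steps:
A(U, O) = 840*O + 861*U (A(U, O) = -7*(-123*U - 120*O) = 840*O + 861*U)
5420 - A(220, -99) = 5420 - (840*(-99) + 861*220) = 5420 - (-83160 + 189420) = 5420 - 1*106260 = 5420 - 106260 = -100840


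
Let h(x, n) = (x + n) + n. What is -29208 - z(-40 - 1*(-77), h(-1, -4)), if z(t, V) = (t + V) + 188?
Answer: -29424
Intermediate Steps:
h(x, n) = x + 2*n (h(x, n) = (n + x) + n = x + 2*n)
z(t, V) = 188 + V + t (z(t, V) = (V + t) + 188 = 188 + V + t)
-29208 - z(-40 - 1*(-77), h(-1, -4)) = -29208 - (188 + (-1 + 2*(-4)) + (-40 - 1*(-77))) = -29208 - (188 + (-1 - 8) + (-40 + 77)) = -29208 - (188 - 9 + 37) = -29208 - 1*216 = -29208 - 216 = -29424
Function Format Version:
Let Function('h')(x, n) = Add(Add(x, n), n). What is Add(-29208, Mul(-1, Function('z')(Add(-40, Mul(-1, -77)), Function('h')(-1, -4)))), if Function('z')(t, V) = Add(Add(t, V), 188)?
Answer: -29424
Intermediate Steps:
Function('h')(x, n) = Add(x, Mul(2, n)) (Function('h')(x, n) = Add(Add(n, x), n) = Add(x, Mul(2, n)))
Function('z')(t, V) = Add(188, V, t) (Function('z')(t, V) = Add(Add(V, t), 188) = Add(188, V, t))
Add(-29208, Mul(-1, Function('z')(Add(-40, Mul(-1, -77)), Function('h')(-1, -4)))) = Add(-29208, Mul(-1, Add(188, Add(-1, Mul(2, -4)), Add(-40, Mul(-1, -77))))) = Add(-29208, Mul(-1, Add(188, Add(-1, -8), Add(-40, 77)))) = Add(-29208, Mul(-1, Add(188, -9, 37))) = Add(-29208, Mul(-1, 216)) = Add(-29208, -216) = -29424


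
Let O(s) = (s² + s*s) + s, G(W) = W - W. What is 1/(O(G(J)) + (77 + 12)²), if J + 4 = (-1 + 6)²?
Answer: 1/7921 ≈ 0.00012625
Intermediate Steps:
J = 21 (J = -4 + (-1 + 6)² = -4 + 5² = -4 + 25 = 21)
G(W) = 0
O(s) = s + 2*s² (O(s) = (s² + s²) + s = 2*s² + s = s + 2*s²)
1/(O(G(J)) + (77 + 12)²) = 1/(0*(1 + 2*0) + (77 + 12)²) = 1/(0*(1 + 0) + 89²) = 1/(0*1 + 7921) = 1/(0 + 7921) = 1/7921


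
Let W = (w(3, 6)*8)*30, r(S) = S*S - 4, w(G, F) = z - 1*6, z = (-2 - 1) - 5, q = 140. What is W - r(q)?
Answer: -22956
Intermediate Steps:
z = -8 (z = -3 - 5 = -8)
w(G, F) = -14 (w(G, F) = -8 - 1*6 = -8 - 6 = -14)
r(S) = -4 + S² (r(S) = S² - 4 = -4 + S²)
W = -3360 (W = -14*8*30 = -112*30 = -3360)
W - r(q) = -3360 - (-4 + 140²) = -3360 - (-4 + 19600) = -3360 - 1*19596 = -3360 - 19596 = -22956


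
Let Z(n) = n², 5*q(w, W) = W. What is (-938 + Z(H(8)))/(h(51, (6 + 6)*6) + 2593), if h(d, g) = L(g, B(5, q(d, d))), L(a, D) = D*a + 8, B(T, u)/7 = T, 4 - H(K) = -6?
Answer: -838/5121 ≈ -0.16364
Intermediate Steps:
H(K) = 10 (H(K) = 4 - 1*(-6) = 4 + 6 = 10)
q(w, W) = W/5
B(T, u) = 7*T
L(a, D) = 8 + D*a
h(d, g) = 8 + 35*g (h(d, g) = 8 + (7*5)*g = 8 + 35*g)
(-938 + Z(H(8)))/(h(51, (6 + 6)*6) + 2593) = (-938 + 10²)/((8 + 35*((6 + 6)*6)) + 2593) = (-938 + 100)/((8 + 35*(12*6)) + 2593) = -838/((8 + 35*72) + 2593) = -838/((8 + 2520) + 2593) = -838/(2528 + 2593) = -838/5121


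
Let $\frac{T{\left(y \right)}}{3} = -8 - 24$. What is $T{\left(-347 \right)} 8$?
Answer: $-768$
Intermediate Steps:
$T{\left(y \right)} = -96$ ($T{\left(y \right)} = 3 \left(-8 - 24\right) = 3 \left(-32\right) = -96$)
$T{\left(-347 \right)} 8 = \left(-96\right) 8 = -768$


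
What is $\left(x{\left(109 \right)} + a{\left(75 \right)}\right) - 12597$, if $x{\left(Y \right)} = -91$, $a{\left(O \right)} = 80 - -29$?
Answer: $-12579$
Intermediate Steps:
$a{\left(O \right)} = 109$ ($a{\left(O \right)} = 80 + 29 = 109$)
$\left(x{\left(109 \right)} + a{\left(75 \right)}\right) - 12597 = \left(-91 + 109\right) - 12597 = 18 - 12597 = -12579$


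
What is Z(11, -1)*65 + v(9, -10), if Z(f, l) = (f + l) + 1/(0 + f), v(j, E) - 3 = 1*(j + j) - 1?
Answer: 7435/11 ≈ 675.91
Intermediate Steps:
v(j, E) = 2 + 2*j (v(j, E) = 3 + (1*(j + j) - 1) = 3 + (1*(2*j) - 1) = 3 + (2*j - 1) = 3 + (-1 + 2*j) = 2 + 2*j)
Z(f, l) = f + l + 1/f (Z(f, l) = (f + l) + 1/f = f + l + 1/f)
Z(11, -1)*65 + v(9, -10) = (11 - 1 + 1/11)*65 + (2 + 2*9) = (11 - 1 + 1/11)*65 + (2 + 18) = (111/11)*65 + 20 = 7215/11 + 20 = 7435/11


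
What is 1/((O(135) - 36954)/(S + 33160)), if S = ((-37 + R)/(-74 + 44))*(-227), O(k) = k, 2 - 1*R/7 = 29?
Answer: -471749/552285 ≈ -0.85418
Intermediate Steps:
R = -189 (R = 14 - 7*29 = 14 - 203 = -189)
S = -25651/15 (S = ((-37 - 189)/(-74 + 44))*(-227) = -226/(-30)*(-227) = -226*(-1/30)*(-227) = (113/15)*(-227) = -25651/15 ≈ -1710.1)
1/((O(135) - 36954)/(S + 33160)) = 1/((135 - 36954)/(-25651/15 + 33160)) = 1/(-36819/471749/15) = 1/(-36819*15/471749) = 1/(-552285/471749) = -471749/552285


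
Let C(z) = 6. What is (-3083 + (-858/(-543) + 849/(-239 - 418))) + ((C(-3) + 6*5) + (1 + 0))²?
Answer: -67929835/39639 ≈ -1713.7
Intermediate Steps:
(-3083 + (-858/(-543) + 849/(-239 - 418))) + ((C(-3) + 6*5) + (1 + 0))² = (-3083 + (-858/(-543) + 849/(-239 - 418))) + ((6 + 6*5) + (1 + 0))² = (-3083 + (-858*(-1/543) + 849/(-657))) + ((6 + 30) + 1)² = (-3083 + (286/181 + 849*(-1/657))) + (36 + 1)² = (-3083 + (286/181 - 283/219)) + 37² = (-3083 + 11411/39639) + 1369 = -122195626/39639 + 1369 = -67929835/39639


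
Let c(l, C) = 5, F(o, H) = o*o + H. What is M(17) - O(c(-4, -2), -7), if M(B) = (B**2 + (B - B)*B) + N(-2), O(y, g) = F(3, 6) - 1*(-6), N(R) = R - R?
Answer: 268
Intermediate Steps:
F(o, H) = H + o**2 (F(o, H) = o**2 + H = H + o**2)
N(R) = 0
O(y, g) = 21 (O(y, g) = (6 + 3**2) - 1*(-6) = (6 + 9) + 6 = 15 + 6 = 21)
M(B) = B**2 (M(B) = (B**2 + (B - B)*B) + 0 = (B**2 + 0*B) + 0 = (B**2 + 0) + 0 = B**2 + 0 = B**2)
M(17) - O(c(-4, -2), -7) = 17**2 - 1*21 = 289 - 21 = 268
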